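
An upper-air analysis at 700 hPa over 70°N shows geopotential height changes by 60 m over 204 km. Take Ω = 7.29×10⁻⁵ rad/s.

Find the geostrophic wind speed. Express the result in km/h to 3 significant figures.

Coriolis parameter at 70°N:
f = 2Ω sin φ = 2 × 7.29×10⁻⁵ × sin 70° = 1.37×10⁻⁴ s⁻¹
Height gradient: |∂Z/∂n| = 60 m / 204000 m = 2.94×10⁻⁴
On a pressure surface, geostrophic balance gives V_g = (g/f)|∂Z/∂n|:
V_g = 9.81 × 2.94×10⁻⁴ / 1.37×10⁻⁴ = 21.1 m/s
Converting: 21.1 m/s × 3.6 = 75.8 km/h

75.8 km/h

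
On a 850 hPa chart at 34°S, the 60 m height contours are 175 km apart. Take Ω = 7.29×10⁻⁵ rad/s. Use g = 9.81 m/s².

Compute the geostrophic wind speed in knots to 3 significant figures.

80.2 knots

Coriolis parameter at 34°S:
f = 2Ω sin φ = 2 × 7.29×10⁻⁵ × sin 34° = 8.15×10⁻⁵ s⁻¹
Height gradient: |∂Z/∂n| = 60 m / 175000 m = 3.43×10⁻⁴
On a pressure surface, geostrophic balance gives V_g = (g/f)|∂Z/∂n|:
V_g = 9.81 × 3.43×10⁻⁴ / 8.15×10⁻⁵ = 41.3 m/s
Converting: 41.3 m/s × 1.944 = 80.2 knots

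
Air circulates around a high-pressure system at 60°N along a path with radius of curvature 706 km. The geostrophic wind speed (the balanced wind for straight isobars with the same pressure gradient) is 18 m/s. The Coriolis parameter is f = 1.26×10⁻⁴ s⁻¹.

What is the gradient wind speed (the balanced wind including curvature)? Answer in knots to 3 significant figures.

48.7 knots

Around a high, pressure-gradient force acts outward with centrifugal, so Coriolis balances both:
fV = (1/ρ)|∂P/∂n| + V²/R  →  V² − fR·V + fR·V_g = 0
With fR = 1.26×10⁻⁴ × 706×10³ m = 89.0 m/s:
V = [fR − √((fR)² − 4 fR V_g)]/2 = [89.0 − √(89.0² − 4×89.0×18)]/2 = 25.1 m/s
Supergeostrophic (V > V_g = 18 m/s), as expected around a high.
Converting: 25.1 m/s × 1.944 = 48.7 knots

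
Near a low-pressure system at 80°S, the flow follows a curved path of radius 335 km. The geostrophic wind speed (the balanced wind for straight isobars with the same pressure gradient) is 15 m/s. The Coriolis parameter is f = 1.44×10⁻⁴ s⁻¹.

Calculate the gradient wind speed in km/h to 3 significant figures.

Around a low, centrifugal force acts outward with Coriolis, so pressure-gradient force balances both:
(1/ρ)|∂P/∂n| = fV + V²/R  →  V² + fR·V − fR·V_g = 0
With fR = 1.44×10⁻⁴ × 335×10³ m = 48.2 m/s:
V = [−fR + √((fR)² + 4 fR V_g)]/2 = [−48.2 + √(48.2² + 4×48.2×15)]/2 = 12 m/s
Subgeostrophic (V < V_g = 15 m/s), as expected around a low.
Converting: 12 m/s × 3.6 = 43.2 km/h

43.2 km/h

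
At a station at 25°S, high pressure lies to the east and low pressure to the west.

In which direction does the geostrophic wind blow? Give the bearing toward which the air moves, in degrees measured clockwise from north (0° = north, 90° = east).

The pressure-gradient force points toward the west (bearing 270°).
Geostrophic balance: in the Southern Hemisphere the Coriolis force deflects motion to the left, so the geostrophic wind blows 90° to the left of the pressure-gradient force (low pressure on the right).
Rotating 270° by 90° counterclockwise gives 180° — the wind blows toward the south.

180°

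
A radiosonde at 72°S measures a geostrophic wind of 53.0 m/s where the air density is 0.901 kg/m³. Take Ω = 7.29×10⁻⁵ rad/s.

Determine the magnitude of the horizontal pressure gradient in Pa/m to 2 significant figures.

6.6×10⁻³ Pa/m

Coriolis parameter at 72°S:
f = 2Ω sin φ = 2 × 7.29×10⁻⁵ × sin 72° = 1.39×10⁻⁴ s⁻¹
Geostrophic balance rearranged: |∂P/∂n| = f ρ V_g
|∂P/∂n| = 1.39×10⁻⁴ × 0.901 × 53.0 = 6.62×10⁻³ Pa/m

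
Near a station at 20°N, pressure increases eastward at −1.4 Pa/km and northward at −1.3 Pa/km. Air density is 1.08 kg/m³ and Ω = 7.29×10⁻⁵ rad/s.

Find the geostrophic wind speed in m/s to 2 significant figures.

35 m/s

Coriolis parameter at 20°N:
f = 2Ω sin φ = 2 × 7.29×10⁻⁵ × sin 20° = 4.99×10⁻⁵ s⁻¹
Component geostrophic relations (x east, y north):
u_g = −(1/(fρ)) ∂P/∂y,  v_g = (1/(fρ)) ∂P/∂x
u_g = −(−1.3×10⁻³)/(4.99×10⁻⁵ × 1.08) = 24.1 m/s;  v_g = (−1.4×10⁻³)/(4.99×10⁻⁵ × 1.08) = −26.0 m/s
|V_g| = √(u_g² + v_g²) = 35.5 m/s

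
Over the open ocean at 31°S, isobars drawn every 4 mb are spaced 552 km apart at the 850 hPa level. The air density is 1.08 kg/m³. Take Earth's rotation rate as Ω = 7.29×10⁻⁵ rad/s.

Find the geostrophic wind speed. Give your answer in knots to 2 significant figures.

17 knots

Coriolis parameter at 31°S:
f = 2Ω sin φ = 2 × 7.29×10⁻⁵ × sin 31° = 7.51×10⁻⁵ s⁻¹
Pressure gradient: |∂P/∂n| = 400 Pa / 552000 m = 7.25×10⁻⁴ Pa/m
Geostrophic balance (pressure-gradient force = Coriolis force):
V_g = (1/(fρ)) |∂P/∂n| = 7.25×10⁻⁴ / (7.51×10⁻⁵ × 1.08) = 8.94 m/s
Converting: 8.94 m/s × 1.944 = 17 knots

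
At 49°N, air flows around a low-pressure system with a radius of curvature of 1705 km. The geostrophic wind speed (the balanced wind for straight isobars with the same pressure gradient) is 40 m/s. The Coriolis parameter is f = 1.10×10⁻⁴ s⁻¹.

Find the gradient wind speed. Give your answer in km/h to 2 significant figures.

120 km/h

Around a low, centrifugal force acts outward with Coriolis, so pressure-gradient force balances both:
(1/ρ)|∂P/∂n| = fV + V²/R  →  V² + fR·V − fR·V_g = 0
With fR = 1.10×10⁻⁴ × 1705×10³ m = 188 m/s:
V = [−fR + √((fR)² + 4 fR V_g)]/2 = [−188 + √(188² + 4×188×40)]/2 = 33.9 m/s
Subgeostrophic (V < V_g = 40 m/s), as expected around a low.
Converting: 33.9 m/s × 3.6 = 120 km/h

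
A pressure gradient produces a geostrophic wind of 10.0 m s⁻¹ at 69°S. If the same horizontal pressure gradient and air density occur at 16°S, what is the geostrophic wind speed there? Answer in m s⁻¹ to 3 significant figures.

33.9 m s⁻¹

With the same pressure gradient and density, V_g ∝ 1/f ∝ 1/sin φ.
V₂ = V₁ · sin φ₁ / sin φ₂ = 10.0 × sin 69° / sin 16°
V₂ = 10.0 × 0.9336/0.2756 = 33.9 m s⁻¹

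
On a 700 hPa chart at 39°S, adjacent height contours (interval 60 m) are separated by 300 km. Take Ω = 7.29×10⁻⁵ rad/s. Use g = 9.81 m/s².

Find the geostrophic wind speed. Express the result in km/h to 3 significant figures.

Coriolis parameter at 39°S:
f = 2Ω sin φ = 2 × 7.29×10⁻⁵ × sin 39° = 9.18×10⁻⁵ s⁻¹
Height gradient: |∂Z/∂n| = 60 m / 300000 m = 2.00×10⁻⁴
On a pressure surface, geostrophic balance gives V_g = (g/f)|∂Z/∂n|:
V_g = 9.81 × 2.00×10⁻⁴ / 9.18×10⁻⁵ = 21.4 m/s
Converting: 21.4 m/s × 3.6 = 77.0 km/h

77.0 km/h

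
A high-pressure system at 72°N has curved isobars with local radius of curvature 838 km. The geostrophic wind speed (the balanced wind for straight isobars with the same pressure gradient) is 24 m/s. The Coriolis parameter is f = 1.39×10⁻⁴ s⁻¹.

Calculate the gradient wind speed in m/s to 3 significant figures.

Around a high, pressure-gradient force acts outward with centrifugal, so Coriolis balances both:
fV = (1/ρ)|∂P/∂n| + V²/R  →  V² − fR·V + fR·V_g = 0
With fR = 1.39×10⁻⁴ × 838×10³ m = 116 m/s:
V = [fR − √((fR)² − 4 fR V_g)]/2 = [116 − √(116² − 4×116×24)]/2 = 33.8 m/s
Supergeostrophic (V > V_g = 24 m/s), as expected around a high.

33.8 m/s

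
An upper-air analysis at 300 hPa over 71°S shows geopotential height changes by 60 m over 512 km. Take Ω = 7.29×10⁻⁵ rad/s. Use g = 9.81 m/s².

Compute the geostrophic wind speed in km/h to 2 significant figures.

Coriolis parameter at 71°S:
f = 2Ω sin φ = 2 × 7.29×10⁻⁵ × sin 71° = 1.38×10⁻⁴ s⁻¹
Height gradient: |∂Z/∂n| = 60 m / 512000 m = 1.17×10⁻⁴
On a pressure surface, geostrophic balance gives V_g = (g/f)|∂Z/∂n|:
V_g = 9.81 × 1.17×10⁻⁴ / 1.38×10⁻⁴ = 8.34 m/s
Converting: 8.34 m/s × 3.6 = 30 km/h

30 km/h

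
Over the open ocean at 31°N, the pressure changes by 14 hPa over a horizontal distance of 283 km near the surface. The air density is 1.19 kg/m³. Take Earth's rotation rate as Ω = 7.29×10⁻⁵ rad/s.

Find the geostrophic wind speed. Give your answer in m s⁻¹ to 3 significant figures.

Coriolis parameter at 31°N:
f = 2Ω sin φ = 2 × 7.29×10⁻⁵ × sin 31° = 7.51×10⁻⁵ s⁻¹
Pressure gradient: |∂P/∂n| = 1400 Pa / 283000 m = 4.95×10⁻³ Pa/m
Geostrophic balance (pressure-gradient force = Coriolis force):
V_g = (1/(fρ)) |∂P/∂n| = 4.95×10⁻³ / (7.51×10⁻⁵ × 1.19) = 55.4 m/s

55.4 m s⁻¹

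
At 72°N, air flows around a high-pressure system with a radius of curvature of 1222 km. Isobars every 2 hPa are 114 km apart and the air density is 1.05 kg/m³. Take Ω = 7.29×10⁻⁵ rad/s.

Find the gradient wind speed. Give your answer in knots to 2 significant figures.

25 knots

Coriolis parameter at 72°N:
f = 2Ω sin φ = 2 × 7.29×10⁻⁵ × sin 72° = 1.39×10⁻⁴ s⁻¹
Pressure gradient: |∂P/∂n| = 200 Pa / 114000 m = 1.75×10⁻³ Pa/m
Geostrophic speed: V_g = |∂P/∂n|/(fρ) = 1.75×10⁻³/(1.39×10⁻⁴ × 1.05) = 12.0 m/s
Around a high, pressure-gradient force acts outward with centrifugal, so Coriolis balances both:
fV = (1/ρ)|∂P/∂n| + V²/R  →  V² − fR·V + fR·V_g = 0
With fR = 1.39×10⁻⁴ × 1222×10³ m = 169 m/s:
V = [fR − √((fR)² − 4 fR V_g)]/2 = [169 − √(169² − 4×169×12)]/2 = 13.1 m/s
Supergeostrophic (V > V_g = 12 m/s), as expected around a high.
Converting: 13.1 m/s × 1.944 = 25 knots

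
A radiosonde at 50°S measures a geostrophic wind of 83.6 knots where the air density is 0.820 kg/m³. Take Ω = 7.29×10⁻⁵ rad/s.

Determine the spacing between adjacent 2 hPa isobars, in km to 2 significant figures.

51 km

Coriolis parameter at 50°S:
f = 2Ω sin φ = 2 × 7.29×10⁻⁵ × sin 50° = 1.12×10⁻⁴ s⁻¹
Wind speed in SI: 83.6 knots = 43.0 m/s
Geostrophic balance rearranged: |∂P/∂n| = f ρ V_g
|∂P/∂n| = 1.12×10⁻⁴ × 0.820 × 43.0 = 3.94×10⁻³ Pa/m
Isobar spacing: Δn = ΔP/|∂P/∂n| = 200 Pa / 3.94×10⁻³ Pa/m = 50776 m ≈ 51 km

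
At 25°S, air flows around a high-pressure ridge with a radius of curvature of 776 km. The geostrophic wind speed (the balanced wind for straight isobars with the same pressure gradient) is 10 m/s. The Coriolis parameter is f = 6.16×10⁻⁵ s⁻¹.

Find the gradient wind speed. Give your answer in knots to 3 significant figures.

Around a high, pressure-gradient force acts outward with centrifugal, so Coriolis balances both:
fV = (1/ρ)|∂P/∂n| + V²/R  →  V² − fR·V + fR·V_g = 0
With fR = 6.16×10⁻⁵ × 776×10³ m = 47.8 m/s:
V = [fR − √((fR)² − 4 fR V_g)]/2 = [47.8 − √(47.8² − 4×47.8×10)]/2 = 14.2 m/s
Supergeostrophic (V > V_g = 10 m/s), as expected around a high.
Converting: 14.2 m/s × 1.944 = 27.7 knots

27.7 knots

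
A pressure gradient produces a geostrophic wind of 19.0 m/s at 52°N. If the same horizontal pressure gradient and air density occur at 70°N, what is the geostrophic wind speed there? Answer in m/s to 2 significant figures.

With the same pressure gradient and density, V_g ∝ 1/f ∝ 1/sin φ.
V₂ = V₁ · sin φ₁ / sin φ₂ = 19.0 × sin 52° / sin 70°
V₂ = 19.0 × 0.7880/0.9397 = 16 m/s

16 m/s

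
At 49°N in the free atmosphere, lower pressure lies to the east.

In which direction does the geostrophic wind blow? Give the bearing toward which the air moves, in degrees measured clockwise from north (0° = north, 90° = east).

The pressure-gradient force points toward the east (bearing 090°).
Geostrophic balance: in the Northern Hemisphere the Coriolis force deflects motion to the right, so the geostrophic wind blows 90° to the right of the pressure-gradient force (low pressure on the left).
Rotating 090° by 90° clockwise gives 180° — the wind blows toward the south.

180°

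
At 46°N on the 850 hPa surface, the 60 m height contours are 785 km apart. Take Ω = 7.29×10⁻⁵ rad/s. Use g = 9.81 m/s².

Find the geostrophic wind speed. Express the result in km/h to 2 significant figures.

Coriolis parameter at 46°N:
f = 2Ω sin φ = 2 × 7.29×10⁻⁵ × sin 46° = 1.05×10⁻⁴ s⁻¹
Height gradient: |∂Z/∂n| = 60 m / 785000 m = 7.64×10⁻⁵
On a pressure surface, geostrophic balance gives V_g = (g/f)|∂Z/∂n|:
V_g = 9.81 × 7.64×10⁻⁵ / 1.05×10⁻⁴ = 7.15 m/s
Converting: 7.15 m/s × 3.6 = 26 km/h

26 km/h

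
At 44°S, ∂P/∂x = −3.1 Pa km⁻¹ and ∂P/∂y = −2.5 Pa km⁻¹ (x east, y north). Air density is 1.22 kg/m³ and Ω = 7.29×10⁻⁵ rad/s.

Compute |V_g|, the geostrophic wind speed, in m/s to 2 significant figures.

Coriolis parameter at 44°S:
f = 2Ω sin φ = 2 × 7.29×10⁻⁵ × sin 44° = 1.01×10⁻⁴ s⁻¹
In the Southern Hemisphere f is negative: f = −1.01×10⁻⁴ s⁻¹.
Component geostrophic relations (x east, y north):
u_g = −(1/(fρ)) ∂P/∂y,  v_g = (1/(fρ)) ∂P/∂x
u_g = −(−2.5×10⁻³)/(−1.01×10⁻⁴ × 1.22) = −20.2 m/s;  v_g = (−3.1×10⁻³)/(−1.01×10⁻⁴ × 1.22) = 25.1 m/s
|V_g| = √(u_g² + v_g²) = 32.2 m/s

32 m/s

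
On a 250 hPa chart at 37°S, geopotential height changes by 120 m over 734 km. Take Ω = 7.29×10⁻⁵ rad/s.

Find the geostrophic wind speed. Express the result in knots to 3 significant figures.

Coriolis parameter at 37°S:
f = 2Ω sin φ = 2 × 7.29×10⁻⁵ × sin 37° = 8.77×10⁻⁵ s⁻¹
Height gradient: |∂Z/∂n| = 120 m / 734000 m = 1.63×10⁻⁴
On a pressure surface, geostrophic balance gives V_g = (g/f)|∂Z/∂n|:
V_g = 9.81 × 1.63×10⁻⁴ / 8.77×10⁻⁵ = 18.3 m/s
Converting: 18.3 m/s × 1.944 = 35.5 knots

35.5 knots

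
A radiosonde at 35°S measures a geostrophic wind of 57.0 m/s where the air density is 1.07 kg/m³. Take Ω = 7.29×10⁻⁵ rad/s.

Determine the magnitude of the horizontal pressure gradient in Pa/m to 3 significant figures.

5.10×10⁻³ Pa/m

Coriolis parameter at 35°S:
f = 2Ω sin φ = 2 × 7.29×10⁻⁵ × sin 35° = 8.36×10⁻⁵ s⁻¹
Geostrophic balance rearranged: |∂P/∂n| = f ρ V_g
|∂P/∂n| = 8.36×10⁻⁵ × 1.07 × 57.0 = 5.10×10⁻³ Pa/m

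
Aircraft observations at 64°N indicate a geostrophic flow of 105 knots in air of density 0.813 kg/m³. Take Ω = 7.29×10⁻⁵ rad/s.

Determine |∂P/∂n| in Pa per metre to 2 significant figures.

5.8×10⁻³ Pa/m

Coriolis parameter at 64°N:
f = 2Ω sin φ = 2 × 7.29×10⁻⁵ × sin 64° = 1.31×10⁻⁴ s⁻¹
Wind speed in SI: 105 knots = 54.0 m/s
Geostrophic balance rearranged: |∂P/∂n| = f ρ V_g
|∂P/∂n| = 1.31×10⁻⁴ × 0.813 × 54.0 = 5.75×10⁻³ Pa/m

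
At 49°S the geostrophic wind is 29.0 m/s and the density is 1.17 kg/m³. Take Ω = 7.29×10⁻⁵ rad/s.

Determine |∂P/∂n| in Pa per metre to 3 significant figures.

3.73×10⁻³ Pa/m

Coriolis parameter at 49°S:
f = 2Ω sin φ = 2 × 7.29×10⁻⁵ × sin 49° = 1.10×10⁻⁴ s⁻¹
Geostrophic balance rearranged: |∂P/∂n| = f ρ V_g
|∂P/∂n| = 1.10×10⁻⁴ × 1.17 × 29.0 = 3.73×10⁻³ Pa/m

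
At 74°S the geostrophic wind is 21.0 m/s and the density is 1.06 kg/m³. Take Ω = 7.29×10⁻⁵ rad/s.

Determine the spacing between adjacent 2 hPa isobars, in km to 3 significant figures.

Coriolis parameter at 74°S:
f = 2Ω sin φ = 2 × 7.29×10⁻⁵ × sin 74° = 1.40×10⁻⁴ s⁻¹
Geostrophic balance rearranged: |∂P/∂n| = f ρ V_g
|∂P/∂n| = 1.40×10⁻⁴ × 1.06 × 21.0 = 3.12×10⁻³ Pa/m
Isobar spacing: Δn = ΔP/|∂P/∂n| = 200 Pa / 3.12×10⁻³ Pa/m = 64107 m ≈ 64.1 km

64.1 km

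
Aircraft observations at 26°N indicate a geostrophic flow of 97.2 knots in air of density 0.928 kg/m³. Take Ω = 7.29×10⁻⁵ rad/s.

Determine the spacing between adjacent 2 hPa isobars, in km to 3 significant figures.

Coriolis parameter at 26°N:
f = 2Ω sin φ = 2 × 7.29×10⁻⁵ × sin 26° = 6.39×10⁻⁵ s⁻¹
Wind speed in SI: 97.2 knots = 50.0 m/s
Geostrophic balance rearranged: |∂P/∂n| = f ρ V_g
|∂P/∂n| = 6.39×10⁻⁵ × 0.928 × 50.0 = 2.97×10⁻³ Pa/m
Isobar spacing: Δn = ΔP/|∂P/∂n| = 200 Pa / 2.97×10⁻³ Pa/m = 67434 m ≈ 67.4 km

67.4 km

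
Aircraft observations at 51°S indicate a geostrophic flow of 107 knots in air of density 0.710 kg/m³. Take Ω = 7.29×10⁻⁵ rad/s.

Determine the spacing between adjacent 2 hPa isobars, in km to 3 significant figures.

Coriolis parameter at 51°S:
f = 2Ω sin φ = 2 × 7.29×10⁻⁵ × sin 51° = 1.13×10⁻⁴ s⁻¹
Wind speed in SI: 107 knots = 55.0 m/s
Geostrophic balance rearranged: |∂P/∂n| = f ρ V_g
|∂P/∂n| = 1.13×10⁻⁴ × 0.710 × 55.0 = 4.43×10⁻³ Pa/m
Isobar spacing: Δn = ΔP/|∂P/∂n| = 200 Pa / 4.43×10⁻³ Pa/m = 45164 m ≈ 45.2 km

45.2 km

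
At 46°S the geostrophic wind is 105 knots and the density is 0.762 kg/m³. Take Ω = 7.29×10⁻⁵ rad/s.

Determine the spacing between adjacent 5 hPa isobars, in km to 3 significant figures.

Coriolis parameter at 46°S:
f = 2Ω sin φ = 2 × 7.29×10⁻⁵ × sin 46° = 1.05×10⁻⁴ s⁻¹
Wind speed in SI: 105 knots = 54.0 m/s
Geostrophic balance rearranged: |∂P/∂n| = f ρ V_g
|∂P/∂n| = 1.05×10⁻⁴ × 0.762 × 54.0 = 4.32×10⁻³ Pa/m
Isobar spacing: Δn = ΔP/|∂P/∂n| = 500 Pa / 4.32×10⁻³ Pa/m = 115823 m ≈ 116 km

116 km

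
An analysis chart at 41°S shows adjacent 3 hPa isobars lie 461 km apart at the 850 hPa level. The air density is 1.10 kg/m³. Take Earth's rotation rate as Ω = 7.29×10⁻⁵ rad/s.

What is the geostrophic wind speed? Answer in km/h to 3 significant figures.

22.3 km/h

Coriolis parameter at 41°S:
f = 2Ω sin φ = 2 × 7.29×10⁻⁵ × sin 41° = 9.57×10⁻⁵ s⁻¹
Pressure gradient: |∂P/∂n| = 300 Pa / 461000 m = 6.51×10⁻⁴ Pa/m
Geostrophic balance (pressure-gradient force = Coriolis force):
V_g = (1/(fρ)) |∂P/∂n| = 6.51×10⁻⁴ / (9.57×10⁻⁵ × 1.10) = 6.18 m/s
Converting: 6.18 m/s × 3.6 = 22.3 km/h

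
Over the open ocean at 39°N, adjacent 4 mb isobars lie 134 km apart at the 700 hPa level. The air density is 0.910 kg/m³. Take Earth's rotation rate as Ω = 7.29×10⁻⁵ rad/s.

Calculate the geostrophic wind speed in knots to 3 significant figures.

69.5 knots

Coriolis parameter at 39°N:
f = 2Ω sin φ = 2 × 7.29×10⁻⁵ × sin 39° = 9.18×10⁻⁵ s⁻¹
Pressure gradient: |∂P/∂n| = 400 Pa / 134000 m = 2.99×10⁻³ Pa/m
Geostrophic balance (pressure-gradient force = Coriolis force):
V_g = (1/(fρ)) |∂P/∂n| = 2.99×10⁻³ / (9.18×10⁻⁵ × 0.910) = 35.8 m/s
Converting: 35.8 m/s × 1.944 = 69.5 knots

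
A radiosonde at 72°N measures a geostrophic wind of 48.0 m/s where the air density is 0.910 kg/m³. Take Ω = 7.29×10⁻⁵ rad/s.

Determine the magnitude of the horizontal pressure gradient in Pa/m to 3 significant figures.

6.06×10⁻³ Pa/m

Coriolis parameter at 72°N:
f = 2Ω sin φ = 2 × 7.29×10⁻⁵ × sin 72° = 1.39×10⁻⁴ s⁻¹
Geostrophic balance rearranged: |∂P/∂n| = f ρ V_g
|∂P/∂n| = 1.39×10⁻⁴ × 0.910 × 48.0 = 6.06×10⁻³ Pa/m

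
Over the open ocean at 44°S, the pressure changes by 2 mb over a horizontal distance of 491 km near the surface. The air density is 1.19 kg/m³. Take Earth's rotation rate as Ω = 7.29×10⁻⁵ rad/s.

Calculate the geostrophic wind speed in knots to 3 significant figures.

6.57 knots

Coriolis parameter at 44°S:
f = 2Ω sin φ = 2 × 7.29×10⁻⁵ × sin 44° = 1.01×10⁻⁴ s⁻¹
Pressure gradient: |∂P/∂n| = 200 Pa / 491000 m = 4.07×10⁻⁴ Pa/m
Geostrophic balance (pressure-gradient force = Coriolis force):
V_g = (1/(fρ)) |∂P/∂n| = 4.07×10⁻⁴ / (1.01×10⁻⁴ × 1.19) = 3.38 m/s
Converting: 3.38 m/s × 1.944 = 6.57 knots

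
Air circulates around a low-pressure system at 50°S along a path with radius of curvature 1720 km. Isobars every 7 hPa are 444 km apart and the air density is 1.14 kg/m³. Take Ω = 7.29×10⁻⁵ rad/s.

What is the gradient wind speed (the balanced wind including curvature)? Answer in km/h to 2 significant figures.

42 km/h

Coriolis parameter at 50°S:
f = 2Ω sin φ = 2 × 7.29×10⁻⁵ × sin 50° = 1.12×10⁻⁴ s⁻¹
Pressure gradient: |∂P/∂n| = 700 Pa / 444000 m = 1.58×10⁻³ Pa/m
Geostrophic speed: V_g = |∂P/∂n|/(fρ) = 1.58×10⁻³/(1.12×10⁻⁴ × 1.14) = 12.4 m/s
Around a low, centrifugal force acts outward with Coriolis, so pressure-gradient force balances both:
(1/ρ)|∂P/∂n| = fV + V²/R  →  V² + fR·V − fR·V_g = 0
With fR = 1.12×10⁻⁴ × 1720×10³ m = 192 m/s:
V = [−fR + √((fR)² + 4 fR V_g)]/2 = [−192 + √(192² + 4×192×12.4)]/2 = 11.7 m/s
Subgeostrophic (V < V_g = 12.4 m/s), as expected around a low.
Converting: 11.7 m/s × 3.6 = 42 km/h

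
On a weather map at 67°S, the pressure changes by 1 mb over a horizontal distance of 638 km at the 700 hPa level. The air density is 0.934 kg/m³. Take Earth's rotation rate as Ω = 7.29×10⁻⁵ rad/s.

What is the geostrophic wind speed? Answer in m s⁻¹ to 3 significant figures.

1.25 m s⁻¹

Coriolis parameter at 67°S:
f = 2Ω sin φ = 2 × 7.29×10⁻⁵ × sin 67° = 1.34×10⁻⁴ s⁻¹
Pressure gradient: |∂P/∂n| = 100 Pa / 638000 m = 1.57×10⁻⁴ Pa/m
Geostrophic balance (pressure-gradient force = Coriolis force):
V_g = (1/(fρ)) |∂P/∂n| = 1.57×10⁻⁴ / (1.34×10⁻⁴ × 0.934) = 1.25 m/s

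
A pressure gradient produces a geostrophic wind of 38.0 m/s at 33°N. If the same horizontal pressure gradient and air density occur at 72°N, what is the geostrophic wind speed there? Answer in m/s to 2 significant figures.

With the same pressure gradient and density, V_g ∝ 1/f ∝ 1/sin φ.
V₂ = V₁ · sin φ₁ / sin φ₂ = 38.0 × sin 33° / sin 72°
V₂ = 38.0 × 0.5446/0.9511 = 22 m/s

22 m/s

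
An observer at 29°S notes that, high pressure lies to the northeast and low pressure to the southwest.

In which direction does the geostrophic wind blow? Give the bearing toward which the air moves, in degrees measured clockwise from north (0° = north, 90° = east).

135°

The pressure-gradient force points toward the southwest (bearing 225°).
Geostrophic balance: in the Southern Hemisphere the Coriolis force deflects motion to the left, so the geostrophic wind blows 90° to the left of the pressure-gradient force (low pressure on the right).
Rotating 225° by 90° counterclockwise gives 135° — the wind blows toward the southeast.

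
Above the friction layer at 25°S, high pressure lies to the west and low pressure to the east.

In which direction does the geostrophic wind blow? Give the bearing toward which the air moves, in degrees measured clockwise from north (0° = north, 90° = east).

The pressure-gradient force points toward the east (bearing 090°).
Geostrophic balance: in the Southern Hemisphere the Coriolis force deflects motion to the left, so the geostrophic wind blows 90° to the left of the pressure-gradient force (low pressure on the right).
Rotating 090° by 90° counterclockwise gives 000° — the wind blows toward the north.

000°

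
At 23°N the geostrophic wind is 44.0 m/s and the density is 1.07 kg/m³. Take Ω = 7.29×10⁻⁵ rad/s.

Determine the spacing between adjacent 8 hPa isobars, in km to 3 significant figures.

298 km

Coriolis parameter at 23°N:
f = 2Ω sin φ = 2 × 7.29×10⁻⁵ × sin 23° = 5.70×10⁻⁵ s⁻¹
Geostrophic balance rearranged: |∂P/∂n| = f ρ V_g
|∂P/∂n| = 5.70×10⁻⁵ × 1.07 × 44.0 = 2.68×10⁻³ Pa/m
Isobar spacing: Δn = ΔP/|∂P/∂n| = 800 Pa / 2.68×10⁻³ Pa/m = 298276 m ≈ 298 km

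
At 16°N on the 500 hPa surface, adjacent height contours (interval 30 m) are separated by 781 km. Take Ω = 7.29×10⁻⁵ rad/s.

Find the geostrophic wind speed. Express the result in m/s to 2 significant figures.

Coriolis parameter at 16°N:
f = 2Ω sin φ = 2 × 7.29×10⁻⁵ × sin 16° = 4.02×10⁻⁵ s⁻¹
Height gradient: |∂Z/∂n| = 30 m / 781000 m = 3.84×10⁻⁵
On a pressure surface, geostrophic balance gives V_g = (g/f)|∂Z/∂n|:
V_g = 9.81 × 3.84×10⁻⁵ / 4.02×10⁻⁵ = 9.38 m/s

9.4 m/s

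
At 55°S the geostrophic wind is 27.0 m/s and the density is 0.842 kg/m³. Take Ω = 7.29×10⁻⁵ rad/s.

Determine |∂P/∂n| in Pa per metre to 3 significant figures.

Coriolis parameter at 55°S:
f = 2Ω sin φ = 2 × 7.29×10⁻⁵ × sin 55° = 1.19×10⁻⁴ s⁻¹
Geostrophic balance rearranged: |∂P/∂n| = f ρ V_g
|∂P/∂n| = 1.19×10⁻⁴ × 0.842 × 27.0 = 2.72×10⁻³ Pa/m

2.72×10⁻³ Pa/m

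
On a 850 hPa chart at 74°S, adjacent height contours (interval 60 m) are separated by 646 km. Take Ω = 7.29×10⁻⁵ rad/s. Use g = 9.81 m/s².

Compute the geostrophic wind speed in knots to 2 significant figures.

13 knots

Coriolis parameter at 74°S:
f = 2Ω sin φ = 2 × 7.29×10⁻⁵ × sin 74° = 1.40×10⁻⁴ s⁻¹
Height gradient: |∂Z/∂n| = 60 m / 646000 m = 9.29×10⁻⁵
On a pressure surface, geostrophic balance gives V_g = (g/f)|∂Z/∂n|:
V_g = 9.81 × 9.29×10⁻⁵ / 1.40×10⁻⁴ = 6.50 m/s
Converting: 6.50 m/s × 1.944 = 13 knots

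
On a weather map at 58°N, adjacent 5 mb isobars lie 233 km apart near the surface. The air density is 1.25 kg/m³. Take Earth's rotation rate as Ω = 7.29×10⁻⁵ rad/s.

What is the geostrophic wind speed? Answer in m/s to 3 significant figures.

Coriolis parameter at 58°N:
f = 2Ω sin φ = 2 × 7.29×10⁻⁵ × sin 58° = 1.24×10⁻⁴ s⁻¹
Pressure gradient: |∂P/∂n| = 500 Pa / 233000 m = 2.15×10⁻³ Pa/m
Geostrophic balance (pressure-gradient force = Coriolis force):
V_g = (1/(fρ)) |∂P/∂n| = 2.15×10⁻³ / (1.24×10⁻⁴ × 1.25) = 13.9 m/s

13.9 m/s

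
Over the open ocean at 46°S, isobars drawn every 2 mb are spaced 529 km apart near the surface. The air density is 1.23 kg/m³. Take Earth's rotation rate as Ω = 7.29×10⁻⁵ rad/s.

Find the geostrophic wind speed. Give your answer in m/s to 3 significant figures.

Coriolis parameter at 46°S:
f = 2Ω sin φ = 2 × 7.29×10⁻⁵ × sin 46° = 1.05×10⁻⁴ s⁻¹
Pressure gradient: |∂P/∂n| = 200 Pa / 529000 m = 3.78×10⁻⁴ Pa/m
Geostrophic balance (pressure-gradient force = Coriolis force):
V_g = (1/(fρ)) |∂P/∂n| = 3.78×10⁻⁴ / (1.05×10⁻⁴ × 1.23) = 2.93 m/s

2.93 m/s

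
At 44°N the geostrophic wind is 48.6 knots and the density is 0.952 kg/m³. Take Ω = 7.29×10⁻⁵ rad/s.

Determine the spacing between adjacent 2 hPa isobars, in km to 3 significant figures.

Coriolis parameter at 44°N:
f = 2Ω sin φ = 2 × 7.29×10⁻⁵ × sin 44° = 1.01×10⁻⁴ s⁻¹
Wind speed in SI: 48.6 knots = 25.0 m/s
Geostrophic balance rearranged: |∂P/∂n| = f ρ V_g
|∂P/∂n| = 1.01×10⁻⁴ × 0.952 × 25.0 = 2.41×10⁻³ Pa/m
Isobar spacing: Δn = ΔP/|∂P/∂n| = 200 Pa / 2.41×10⁻³ Pa/m = 82964 m ≈ 83.0 km

83.0 km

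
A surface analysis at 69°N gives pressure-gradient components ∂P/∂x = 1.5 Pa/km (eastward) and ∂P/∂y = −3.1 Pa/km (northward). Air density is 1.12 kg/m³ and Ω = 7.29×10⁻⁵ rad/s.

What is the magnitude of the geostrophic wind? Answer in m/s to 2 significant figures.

Coriolis parameter at 69°N:
f = 2Ω sin φ = 2 × 7.29×10⁻⁵ × sin 69° = 1.36×10⁻⁴ s⁻¹
Component geostrophic relations (x east, y north):
u_g = −(1/(fρ)) ∂P/∂y,  v_g = (1/(fρ)) ∂P/∂x
u_g = −(−3.1×10⁻³)/(1.36×10⁻⁴ × 1.12) = 20.3 m/s;  v_g = (1.5×10⁻³)/(1.36×10⁻⁴ × 1.12) = 9.84 m/s
|V_g| = √(u_g² + v_g²) = 22.6 m/s

23 m/s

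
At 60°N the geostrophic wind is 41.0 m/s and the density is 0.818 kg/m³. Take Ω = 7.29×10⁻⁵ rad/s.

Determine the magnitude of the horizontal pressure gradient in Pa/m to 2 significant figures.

Coriolis parameter at 60°N:
f = 2Ω sin φ = 2 × 7.29×10⁻⁵ × sin 60° = 1.26×10⁻⁴ s⁻¹
Geostrophic balance rearranged: |∂P/∂n| = f ρ V_g
|∂P/∂n| = 1.26×10⁻⁴ × 0.818 × 41.0 = 4.23×10⁻³ Pa/m

4.2×10⁻³ Pa/m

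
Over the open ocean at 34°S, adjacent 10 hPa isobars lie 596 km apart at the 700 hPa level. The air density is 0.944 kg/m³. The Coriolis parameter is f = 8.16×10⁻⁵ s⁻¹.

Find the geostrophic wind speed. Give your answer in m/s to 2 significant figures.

Pressure gradient: |∂P/∂n| = 1000 Pa / 596000 m = 1.68×10⁻³ Pa/m
Geostrophic balance (pressure-gradient force = Coriolis force):
V_g = (1/(fρ)) |∂P/∂n| = 1.68×10⁻³ / (8.16×10⁻⁵ × 0.944) = 21.8 m/s

22 m/s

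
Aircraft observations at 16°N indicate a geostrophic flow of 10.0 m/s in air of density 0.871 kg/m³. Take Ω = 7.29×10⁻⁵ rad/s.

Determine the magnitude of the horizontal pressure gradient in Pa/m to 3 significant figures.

Coriolis parameter at 16°N:
f = 2Ω sin φ = 2 × 7.29×10⁻⁵ × sin 16° = 4.02×10⁻⁵ s⁻¹
Geostrophic balance rearranged: |∂P/∂n| = f ρ V_g
|∂P/∂n| = 4.02×10⁻⁵ × 0.871 × 10.0 = 3.50×10⁻⁴ Pa/m

3.50×10⁻⁴ Pa/m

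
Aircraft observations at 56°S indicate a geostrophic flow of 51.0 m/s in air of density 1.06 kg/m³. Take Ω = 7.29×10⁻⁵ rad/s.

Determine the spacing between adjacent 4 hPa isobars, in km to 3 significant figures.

61.2 km

Coriolis parameter at 56°S:
f = 2Ω sin φ = 2 × 7.29×10⁻⁵ × sin 56° = 1.21×10⁻⁴ s⁻¹
Geostrophic balance rearranged: |∂P/∂n| = f ρ V_g
|∂P/∂n| = 1.21×10⁻⁴ × 1.06 × 51.0 = 6.53×10⁻³ Pa/m
Isobar spacing: Δn = ΔP/|∂P/∂n| = 400 Pa / 6.53×10⁻³ Pa/m = 61214 m ≈ 61.2 km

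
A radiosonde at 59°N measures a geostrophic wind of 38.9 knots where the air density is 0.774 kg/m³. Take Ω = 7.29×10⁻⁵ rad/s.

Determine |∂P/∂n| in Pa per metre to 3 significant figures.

1.94×10⁻³ Pa/m

Coriolis parameter at 59°N:
f = 2Ω sin φ = 2 × 7.29×10⁻⁵ × sin 59° = 1.25×10⁻⁴ s⁻¹
Wind speed in SI: 38.9 knots = 20.0 m/s
Geostrophic balance rearranged: |∂P/∂n| = f ρ V_g
|∂P/∂n| = 1.25×10⁻⁴ × 0.774 × 20.0 = 1.94×10⁻³ Pa/m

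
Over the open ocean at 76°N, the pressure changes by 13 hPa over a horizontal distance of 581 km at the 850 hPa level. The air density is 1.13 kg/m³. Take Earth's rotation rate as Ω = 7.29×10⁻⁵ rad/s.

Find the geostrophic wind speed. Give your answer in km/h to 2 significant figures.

50 km/h

Coriolis parameter at 76°N:
f = 2Ω sin φ = 2 × 7.29×10⁻⁵ × sin 76° = 1.41×10⁻⁴ s⁻¹
Pressure gradient: |∂P/∂n| = 1300 Pa / 581000 m = 2.24×10⁻³ Pa/m
Geostrophic balance (pressure-gradient force = Coriolis force):
V_g = (1/(fρ)) |∂P/∂n| = 2.24×10⁻³ / (1.41×10⁻⁴ × 1.13) = 14.0 m/s
Converting: 14.0 m/s × 3.6 = 50 km/h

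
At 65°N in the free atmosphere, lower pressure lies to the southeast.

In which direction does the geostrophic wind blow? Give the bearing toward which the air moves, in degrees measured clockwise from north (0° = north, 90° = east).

The pressure-gradient force points toward the southeast (bearing 135°).
Geostrophic balance: in the Northern Hemisphere the Coriolis force deflects motion to the right, so the geostrophic wind blows 90° to the right of the pressure-gradient force (low pressure on the left).
Rotating 135° by 90° clockwise gives 225° — the wind blows toward the southwest.

225°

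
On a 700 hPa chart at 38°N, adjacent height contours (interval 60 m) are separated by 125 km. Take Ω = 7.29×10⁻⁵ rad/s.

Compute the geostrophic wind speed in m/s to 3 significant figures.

52.5 m/s

Coriolis parameter at 38°N:
f = 2Ω sin φ = 2 × 7.29×10⁻⁵ × sin 38° = 8.98×10⁻⁵ s⁻¹
Height gradient: |∂Z/∂n| = 60 m / 125000 m = 4.80×10⁻⁴
On a pressure surface, geostrophic balance gives V_g = (g/f)|∂Z/∂n|:
V_g = 9.81 × 4.80×10⁻⁴ / 8.98×10⁻⁵ = 52.5 m/s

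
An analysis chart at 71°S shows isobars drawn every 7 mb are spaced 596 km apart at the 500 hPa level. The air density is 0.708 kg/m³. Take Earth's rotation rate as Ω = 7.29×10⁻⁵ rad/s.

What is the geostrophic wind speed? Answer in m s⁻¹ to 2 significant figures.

Coriolis parameter at 71°S:
f = 2Ω sin φ = 2 × 7.29×10⁻⁵ × sin 71° = 1.38×10⁻⁴ s⁻¹
Pressure gradient: |∂P/∂n| = 700 Pa / 596000 m = 1.17×10⁻³ Pa/m
Geostrophic balance (pressure-gradient force = Coriolis force):
V_g = (1/(fρ)) |∂P/∂n| = 1.17×10⁻³ / (1.38×10⁻⁴ × 0.708) = 12.0 m/s

12 m s⁻¹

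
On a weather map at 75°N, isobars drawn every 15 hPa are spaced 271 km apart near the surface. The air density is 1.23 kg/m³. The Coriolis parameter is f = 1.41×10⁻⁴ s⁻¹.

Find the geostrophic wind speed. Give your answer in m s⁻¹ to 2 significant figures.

32 m s⁻¹

Pressure gradient: |∂P/∂n| = 1500 Pa / 271000 m = 5.54×10⁻³ Pa/m
Geostrophic balance (pressure-gradient force = Coriolis force):
V_g = (1/(fρ)) |∂P/∂n| = 5.54×10⁻³ / (1.41×10⁻⁴ × 1.23) = 31.9 m/s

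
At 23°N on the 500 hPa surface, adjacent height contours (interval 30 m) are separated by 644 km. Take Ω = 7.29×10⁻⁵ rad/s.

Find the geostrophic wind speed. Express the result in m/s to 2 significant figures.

8.0 m/s

Coriolis parameter at 23°N:
f = 2Ω sin φ = 2 × 7.29×10⁻⁵ × sin 23° = 5.70×10⁻⁵ s⁻¹
Height gradient: |∂Z/∂n| = 30 m / 644000 m = 4.66×10⁻⁵
On a pressure surface, geostrophic balance gives V_g = (g/f)|∂Z/∂n|:
V_g = 9.81 × 4.66×10⁻⁵ / 5.70×10⁻⁵ = 8.02 m/s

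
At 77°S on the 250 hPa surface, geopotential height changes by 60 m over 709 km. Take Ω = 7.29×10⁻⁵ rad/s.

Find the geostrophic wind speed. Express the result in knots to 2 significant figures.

11 knots

Coriolis parameter at 77°S:
f = 2Ω sin φ = 2 × 7.29×10⁻⁵ × sin 77° = 1.42×10⁻⁴ s⁻¹
Height gradient: |∂Z/∂n| = 60 m / 709000 m = 8.46×10⁻⁵
On a pressure surface, geostrophic balance gives V_g = (g/f)|∂Z/∂n|:
V_g = 9.81 × 8.46×10⁻⁵ / 1.42×10⁻⁴ = 5.84 m/s
Converting: 5.84 m/s × 1.944 = 11 knots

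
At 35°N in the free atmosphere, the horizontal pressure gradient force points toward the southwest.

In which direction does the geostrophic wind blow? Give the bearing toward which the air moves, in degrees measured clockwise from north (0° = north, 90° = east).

315°

The pressure-gradient force points toward the southwest (bearing 225°).
Geostrophic balance: in the Northern Hemisphere the Coriolis force deflects motion to the right, so the geostrophic wind blows 90° to the right of the pressure-gradient force (low pressure on the left).
Rotating 225° by 90° clockwise gives 315° — the wind blows toward the northwest.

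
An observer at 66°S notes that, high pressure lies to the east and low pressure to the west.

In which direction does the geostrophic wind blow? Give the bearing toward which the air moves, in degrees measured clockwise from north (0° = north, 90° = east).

180°

The pressure-gradient force points toward the west (bearing 270°).
Geostrophic balance: in the Southern Hemisphere the Coriolis force deflects motion to the left, so the geostrophic wind blows 90° to the left of the pressure-gradient force (low pressure on the right).
Rotating 270° by 90° counterclockwise gives 180° — the wind blows toward the south.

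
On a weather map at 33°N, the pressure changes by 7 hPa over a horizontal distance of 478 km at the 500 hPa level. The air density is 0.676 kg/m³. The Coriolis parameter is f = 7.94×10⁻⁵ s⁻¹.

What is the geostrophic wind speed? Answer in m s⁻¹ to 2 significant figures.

Pressure gradient: |∂P/∂n| = 700 Pa / 478000 m = 1.46×10⁻³ Pa/m
Geostrophic balance (pressure-gradient force = Coriolis force):
V_g = (1/(fρ)) |∂P/∂n| = 1.46×10⁻³ / (7.94×10⁻⁵ × 0.676) = 27.3 m/s

27 m s⁻¹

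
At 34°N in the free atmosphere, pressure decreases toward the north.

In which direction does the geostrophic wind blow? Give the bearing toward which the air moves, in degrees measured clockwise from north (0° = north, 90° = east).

090°

The pressure-gradient force points toward the north (bearing 000°).
Geostrophic balance: in the Northern Hemisphere the Coriolis force deflects motion to the right, so the geostrophic wind blows 90° to the right of the pressure-gradient force (low pressure on the left).
Rotating 000° by 90° clockwise gives 090° — the wind blows toward the east.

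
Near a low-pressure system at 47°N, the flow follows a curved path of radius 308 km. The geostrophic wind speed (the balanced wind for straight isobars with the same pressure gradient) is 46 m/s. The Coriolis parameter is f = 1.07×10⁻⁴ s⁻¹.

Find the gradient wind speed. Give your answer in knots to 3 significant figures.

Around a low, centrifugal force acts outward with Coriolis, so pressure-gradient force balances both:
(1/ρ)|∂P/∂n| = fV + V²/R  →  V² + fR·V − fR·V_g = 0
With fR = 1.07×10⁻⁴ × 308×10³ m = 33.0 m/s:
V = [−fR + √((fR)² + 4 fR V_g)]/2 = [−33.0 + √(33.0² + 4×33.0×46)]/2 = 25.8 m/s
Subgeostrophic (V < V_g = 46 m/s), as expected around a low.
Converting: 25.8 m/s × 1.944 = 50.2 knots

50.2 knots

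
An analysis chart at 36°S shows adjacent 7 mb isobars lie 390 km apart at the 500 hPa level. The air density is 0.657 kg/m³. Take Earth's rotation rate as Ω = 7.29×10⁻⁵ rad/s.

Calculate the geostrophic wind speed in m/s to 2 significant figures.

Coriolis parameter at 36°S:
f = 2Ω sin φ = 2 × 7.29×10⁻⁵ × sin 36° = 8.57×10⁻⁵ s⁻¹
Pressure gradient: |∂P/∂n| = 700 Pa / 390000 m = 1.79×10⁻³ Pa/m
Geostrophic balance (pressure-gradient force = Coriolis force):
V_g = (1/(fρ)) |∂P/∂n| = 1.79×10⁻³ / (8.57×10⁻⁵ × 0.657) = 31.9 m/s

32 m/s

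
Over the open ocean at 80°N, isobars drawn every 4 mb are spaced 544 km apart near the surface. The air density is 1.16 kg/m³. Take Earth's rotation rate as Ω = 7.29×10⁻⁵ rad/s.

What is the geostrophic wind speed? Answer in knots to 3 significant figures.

Coriolis parameter at 80°N:
f = 2Ω sin φ = 2 × 7.29×10⁻⁵ × sin 80° = 1.44×10⁻⁴ s⁻¹
Pressure gradient: |∂P/∂n| = 400 Pa / 544000 m = 7.35×10⁻⁴ Pa/m
Geostrophic balance (pressure-gradient force = Coriolis force):
V_g = (1/(fρ)) |∂P/∂n| = 7.35×10⁻⁴ / (1.44×10⁻⁴ × 1.16) = 4.41 m/s
Converting: 4.41 m/s × 1.944 = 8.58 knots

8.58 knots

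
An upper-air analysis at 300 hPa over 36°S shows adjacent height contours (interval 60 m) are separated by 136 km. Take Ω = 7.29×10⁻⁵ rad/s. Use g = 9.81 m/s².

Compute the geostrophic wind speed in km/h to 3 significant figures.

182 km/h

Coriolis parameter at 36°S:
f = 2Ω sin φ = 2 × 7.29×10⁻⁵ × sin 36° = 8.57×10⁻⁵ s⁻¹
Height gradient: |∂Z/∂n| = 60 m / 136000 m = 4.41×10⁻⁴
On a pressure surface, geostrophic balance gives V_g = (g/f)|∂Z/∂n|:
V_g = 9.81 × 4.41×10⁻⁴ / 8.57×10⁻⁵ = 50.5 m/s
Converting: 50.5 m/s × 3.6 = 182 km/h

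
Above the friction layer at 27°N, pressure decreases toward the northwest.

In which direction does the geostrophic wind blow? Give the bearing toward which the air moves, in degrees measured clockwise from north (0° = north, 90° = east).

045°

The pressure-gradient force points toward the northwest (bearing 315°).
Geostrophic balance: in the Northern Hemisphere the Coriolis force deflects motion to the right, so the geostrophic wind blows 90° to the right of the pressure-gradient force (low pressure on the left).
Rotating 315° by 90° clockwise gives 045° — the wind blows toward the northeast.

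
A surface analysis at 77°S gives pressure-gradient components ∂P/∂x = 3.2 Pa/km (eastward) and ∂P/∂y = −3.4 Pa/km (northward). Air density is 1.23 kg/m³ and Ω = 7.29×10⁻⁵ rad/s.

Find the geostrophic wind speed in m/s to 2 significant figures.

Coriolis parameter at 77°S:
f = 2Ω sin φ = 2 × 7.29×10⁻⁵ × sin 77° = 1.42×10⁻⁴ s⁻¹
In the Southern Hemisphere f is negative: f = −1.42×10⁻⁴ s⁻¹.
Component geostrophic relations (x east, y north):
u_g = −(1/(fρ)) ∂P/∂y,  v_g = (1/(fρ)) ∂P/∂x
u_g = −(−3.4×10⁻³)/(−1.42×10⁻⁴ × 1.23) = −19.5 m/s;  v_g = (3.2×10⁻³)/(−1.42×10⁻⁴ × 1.23) = −18.3 m/s
|V_g| = √(u_g² + v_g²) = 26.7 m/s

27 m/s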